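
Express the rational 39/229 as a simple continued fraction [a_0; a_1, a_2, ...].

Run the Euclidean algorithm on 39 and 229; the successive quotients are the partial quotients a_0, a_1, ... (each step inverts the fractional part left over by the previous one):
  39 = 0*229 + 39, so a_0 = 0.
  229 = 5*39 + 34, so a_1 = 5.
  39 = 1*34 + 5, so a_2 = 1.
  34 = 6*5 + 4, so a_3 = 6.
  5 = 1*4 + 1, so a_4 = 1.
  4 = 4*1 + 0, so a_5 = 4.
The remainder reaches 0 after 6 divisions, so the expansion has 6 partial quotients, read off in order.

[0; 5, 1, 6, 1, 4]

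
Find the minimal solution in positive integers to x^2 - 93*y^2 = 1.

(x, y) = (12151, 1260)

First expand sqrt(93) as a continued fraction. With x_i = (sqrt(93) + m_i)/d_i and (m_0, d_0) = (0, 1): a_0 = floor(sqrt(93)) = 9, since 9^2 = 81 <= 93 < 100 = 10^2.
Iterate m_{i+1} = d_i*a_i - m_i, d_{i+1} = (93 - m_{i+1}^2)/d_i, a_{i+1} = floor((a_0 + m_{i+1})/d_{i+1}):
  m_1 = 1*9 - 0 = 9, d_1 = (93 - 9^2)/1 = 12/1 = 12, a_1 = floor((9 + 9)/12) = 1.
  m_2 = 12*1 - 9 = 3, d_2 = (93 - 3^2)/12 = 84/12 = 7, a_2 = floor((9 + 3)/7) = 1.
  m_3 = 7*1 - 3 = 4, d_3 = (93 - 4^2)/7 = 77/7 = 11, a_3 = floor((9 + 4)/11) = 1.
  m_4 = 11*1 - 4 = 7, d_4 = (93 - 7^2)/11 = 44/11 = 4, a_4 = floor((9 + 7)/4) = 4.
  m_5 = 4*4 - 7 = 9, d_5 = (93 - 9^2)/4 = 12/4 = 3, a_5 = floor((9 + 9)/3) = 6.
  m_6 = 3*6 - 9 = 9, d_6 = (93 - 9^2)/3 = 12/3 = 4, a_6 = floor((9 + 9)/4) = 4.
  m_7 = 4*4 - 9 = 7, d_7 = (93 - 7^2)/4 = 44/4 = 11, a_7 = floor((9 + 7)/11) = 1.
  m_8 = 11*1 - 7 = 4, d_8 = (93 - 4^2)/11 = 77/11 = 7, a_8 = floor((9 + 4)/7) = 1.
  m_9 = 7*1 - 4 = 3, d_9 = (93 - 3^2)/7 = 84/7 = 12, a_9 = floor((9 + 3)/12) = 1.
  m_10 = 12*1 - 3 = 9, d_10 = (93 - 9^2)/12 = 12/12 = 1, a_10 = floor((9 + 9)/1) = 18.
  m_11 = 1*18 - 9 = 9, d_11 = (93 - 9^2)/1 = 12/1 = 12: (m_11, d_11) = (m_1, d_1) = (9, 12), so from here the quotients repeat a_1, ..., a_10; the period length is 10.
So sqrt(93) = [9; (1, 1, 1, 4, 6, 4, 1, 1, 1, 18)] with period length k = 10.
k is even, so the fundamental solution of x^2 - 93y^2 = 1 is (p_{k-1}, q_{k-1}) = (p_9, q_9); compute convergents through index 9.
Convergents (p_i = a_i*p_{i-1} + p_{i-2}, q_i = a_i*q_{i-1} + q_{i-2} with p_{-2}=0, p_{-1}=1, q_{-2}=1, q_{-1}=0):
  i=0: a_0=9, p_0 = 9*1 + 0 = 9, q_0 = 9*0 + 1 = 1.
  i=1: a_1=1, p_1 = 1*9 + 1 = 10, q_1 = 1*1 + 0 = 1.
  i=2: a_2=1, p_2 = 1*10 + 9 = 19, q_2 = 1*1 + 1 = 2.
  i=3: a_3=1, p_3 = 1*19 + 10 = 29, q_3 = 1*2 + 1 = 3.
  i=4: a_4=4, p_4 = 4*29 + 19 = 135, q_4 = 4*3 + 2 = 14.
  i=5: a_5=6, p_5 = 6*135 + 29 = 839, q_5 = 6*14 + 3 = 87.
  i=6: a_6=4, p_6 = 4*839 + 135 = 3491, q_6 = 4*87 + 14 = 362.
  i=7: a_7=1, p_7 = 1*3491 + 839 = 4330, q_7 = 1*362 + 87 = 449.
  i=8: a_8=1, p_8 = 1*4330 + 3491 = 7821, q_8 = 1*449 + 362 = 811.
  i=9: a_9=1, p_9 = 1*7821 + 4330 = 12151, q_9 = 1*811 + 449 = 1260.
Check: 12151^2 - 93*1260^2 = 147646801 - 147646800 = 1, so (x, y) = (12151, 1260) solves the equation, and by the theorem it is the least positive solution.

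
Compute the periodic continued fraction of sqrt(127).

Write x_i = (sqrt(127) + m_i)/d_i with (m_0, d_0) = (0, 1). a_0 = floor(sqrt(127)) = 11, since 11^2 = 121 <= 127 < 144 = 12^2.
Iterate m_{i+1} = d_i*a_i - m_i, d_{i+1} = (127 - m_{i+1}^2)/d_i, a_{i+1} = floor((a_0 + m_{i+1})/d_{i+1}):
  m_1 = 1*11 - 0 = 11, d_1 = (127 - 11^2)/1 = 6/1 = 6, a_1 = floor((11 + 11)/6) = 3.
  m_2 = 6*3 - 11 = 7, d_2 = (127 - 7^2)/6 = 78/6 = 13, a_2 = floor((11 + 7)/13) = 1.
  m_3 = 13*1 - 7 = 6, d_3 = (127 - 6^2)/13 = 91/13 = 7, a_3 = floor((11 + 6)/7) = 2.
  m_4 = 7*2 - 6 = 8, d_4 = (127 - 8^2)/7 = 63/7 = 9, a_4 = floor((11 + 8)/9) = 2.
  m_5 = 9*2 - 8 = 10, d_5 = (127 - 10^2)/9 = 27/9 = 3, a_5 = floor((11 + 10)/3) = 7.
  m_6 = 3*7 - 10 = 11, d_6 = (127 - 11^2)/3 = 6/3 = 2, a_6 = floor((11 + 11)/2) = 11.
  m_7 = 2*11 - 11 = 11, d_7 = (127 - 11^2)/2 = 6/2 = 3, a_7 = floor((11 + 11)/3) = 7.
  m_8 = 3*7 - 11 = 10, d_8 = (127 - 10^2)/3 = 27/3 = 9, a_8 = floor((11 + 10)/9) = 2.
  m_9 = 9*2 - 10 = 8, d_9 = (127 - 8^2)/9 = 63/9 = 7, a_9 = floor((11 + 8)/7) = 2.
  m_10 = 7*2 - 8 = 6, d_10 = (127 - 6^2)/7 = 91/7 = 13, a_10 = floor((11 + 6)/13) = 1.
  m_11 = 13*1 - 6 = 7, d_11 = (127 - 7^2)/13 = 78/13 = 6, a_11 = floor((11 + 7)/6) = 3.
  m_12 = 6*3 - 7 = 11, d_12 = (127 - 11^2)/6 = 6/6 = 1, a_12 = floor((11 + 11)/1) = 22.
  m_13 = 1*22 - 11 = 11, d_13 = (127 - 11^2)/1 = 6/1 = 6: (m_13, d_13) = (m_1, d_1) = (11, 6), so from here the quotients repeat a_1, ..., a_12; the period length is 12.
Hence the expansion of sqrt(127) is a_0 = 11 followed by the repeating block 3, 1, 2, 2, 7, 11, 7, 2, 2, 1, 3, 22 (period 12).

[11; (3, 1, 2, 2, 7, 11, 7, 2, 2, 1, 3, 22)]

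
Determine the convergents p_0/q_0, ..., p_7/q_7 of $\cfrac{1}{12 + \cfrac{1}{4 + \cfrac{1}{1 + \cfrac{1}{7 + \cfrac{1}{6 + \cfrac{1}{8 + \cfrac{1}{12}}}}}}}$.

0/1, 1/12, 4/49, 5/61, 39/476, 239/2917, 1951/23812, 23651/288661

Using the convergent recurrence p_i = a_i*p_{i-1} + p_{i-2}, q_i = a_i*q_{i-1} + q_{i-2} with p_{-2}=0, p_{-1}=1, q_{-2}=1, q_{-1}=0:
  i=0: a_0=0, p_0 = 0*1 + 0 = 0, q_0 = 0*0 + 1 = 1.
  i=1: a_1=12, p_1 = 12*0 + 1 = 1, q_1 = 12*1 + 0 = 12.
  i=2: a_2=4, p_2 = 4*1 + 0 = 4, q_2 = 4*12 + 1 = 49.
  i=3: a_3=1, p_3 = 1*4 + 1 = 5, q_3 = 1*49 + 12 = 61.
  i=4: a_4=7, p_4 = 7*5 + 4 = 39, q_4 = 7*61 + 49 = 476.
  i=5: a_5=6, p_5 = 6*39 + 5 = 239, q_5 = 6*476 + 61 = 2917.
  i=6: a_6=8, p_6 = 8*239 + 39 = 1951, q_6 = 8*2917 + 476 = 23812.
  i=7: a_7=12, p_7 = 12*1951 + 239 = 23651, q_7 = 12*23812 + 2917 = 288661.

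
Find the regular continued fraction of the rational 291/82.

[3; 1, 1, 4, 1, 1, 1, 2]

Run the Euclidean algorithm on 291 and 82; the successive quotients are the partial quotients a_0, a_1, ... (each step inverts the fractional part left over by the previous one):
  291 = 3*82 + 45, so a_0 = 3.
  82 = 1*45 + 37, so a_1 = 1.
  45 = 1*37 + 8, so a_2 = 1.
  37 = 4*8 + 5, so a_3 = 4.
  8 = 1*5 + 3, so a_4 = 1.
  5 = 1*3 + 2, so a_5 = 1.
  3 = 1*2 + 1, so a_6 = 1.
  2 = 2*1 + 0, so a_7 = 2.
The remainder reaches 0 after 8 divisions, so the expansion has 8 partial quotients, read off in order.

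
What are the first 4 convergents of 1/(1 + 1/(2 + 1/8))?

0/1, 1/1, 2/3, 17/25

Using the convergent recurrence p_i = a_i*p_{i-1} + p_{i-2}, q_i = a_i*q_{i-1} + q_{i-2} with p_{-2}=0, p_{-1}=1, q_{-2}=1, q_{-1}=0:
  i=0: a_0=0, p_0 = 0*1 + 0 = 0, q_0 = 0*0 + 1 = 1.
  i=1: a_1=1, p_1 = 1*0 + 1 = 1, q_1 = 1*1 + 0 = 1.
  i=2: a_2=2, p_2 = 2*1 + 0 = 2, q_2 = 2*1 + 1 = 3.
  i=3: a_3=8, p_3 = 8*2 + 1 = 17, q_3 = 8*3 + 1 = 25.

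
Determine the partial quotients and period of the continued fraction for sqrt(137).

Write x_i = (sqrt(137) + m_i)/d_i with (m_0, d_0) = (0, 1). a_0 = floor(sqrt(137)) = 11, since 11^2 = 121 <= 137 < 144 = 12^2.
Iterate m_{i+1} = d_i*a_i - m_i, d_{i+1} = (137 - m_{i+1}^2)/d_i, a_{i+1} = floor((a_0 + m_{i+1})/d_{i+1}):
  m_1 = 1*11 - 0 = 11, d_1 = (137 - 11^2)/1 = 16/1 = 16, a_1 = floor((11 + 11)/16) = 1.
  m_2 = 16*1 - 11 = 5, d_2 = (137 - 5^2)/16 = 112/16 = 7, a_2 = floor((11 + 5)/7) = 2.
  m_3 = 7*2 - 5 = 9, d_3 = (137 - 9^2)/7 = 56/7 = 8, a_3 = floor((11 + 9)/8) = 2.
  m_4 = 8*2 - 9 = 7, d_4 = (137 - 7^2)/8 = 88/8 = 11, a_4 = floor((11 + 7)/11) = 1.
  m_5 = 11*1 - 7 = 4, d_5 = (137 - 4^2)/11 = 121/11 = 11, a_5 = floor((11 + 4)/11) = 1.
  m_6 = 11*1 - 4 = 7, d_6 = (137 - 7^2)/11 = 88/11 = 8, a_6 = floor((11 + 7)/8) = 2.
  m_7 = 8*2 - 7 = 9, d_7 = (137 - 9^2)/8 = 56/8 = 7, a_7 = floor((11 + 9)/7) = 2.
  m_8 = 7*2 - 9 = 5, d_8 = (137 - 5^2)/7 = 112/7 = 16, a_8 = floor((11 + 5)/16) = 1.
  m_9 = 16*1 - 5 = 11, d_9 = (137 - 11^2)/16 = 16/16 = 1, a_9 = floor((11 + 11)/1) = 22.
  m_10 = 1*22 - 11 = 11, d_10 = (137 - 11^2)/1 = 16/1 = 16: (m_10, d_10) = (m_1, d_1) = (11, 16), so from here the quotients repeat a_1, ..., a_9; the period length is 9.
Hence the expansion of sqrt(137) is a_0 = 11 followed by the repeating block 1, 2, 2, 1, 1, 2, 2, 1, 22 (period 9).

[11; (1, 2, 2, 1, 1, 2, 2, 1, 22)]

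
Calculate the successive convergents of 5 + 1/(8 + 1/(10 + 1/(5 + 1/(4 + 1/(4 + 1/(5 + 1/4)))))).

Using the convergent recurrence p_i = a_i*p_{i-1} + p_{i-2}, q_i = a_i*q_{i-1} + q_{i-2} with p_{-2}=0, p_{-1}=1, q_{-2}=1, q_{-1}=0:
  i=0: a_0=5, p_0 = 5*1 + 0 = 5, q_0 = 5*0 + 1 = 1.
  i=1: a_1=8, p_1 = 8*5 + 1 = 41, q_1 = 8*1 + 0 = 8.
  i=2: a_2=10, p_2 = 10*41 + 5 = 415, q_2 = 10*8 + 1 = 81.
  i=3: a_3=5, p_3 = 5*415 + 41 = 2116, q_3 = 5*81 + 8 = 413.
  i=4: a_4=4, p_4 = 4*2116 + 415 = 8879, q_4 = 4*413 + 81 = 1733.
  i=5: a_5=4, p_5 = 4*8879 + 2116 = 37632, q_5 = 4*1733 + 413 = 7345.
  i=6: a_6=5, p_6 = 5*37632 + 8879 = 197039, q_6 = 5*7345 + 1733 = 38458.
  i=7: a_7=4, p_7 = 4*197039 + 37632 = 825788, q_7 = 4*38458 + 7345 = 161177.

5/1, 41/8, 415/81, 2116/413, 8879/1733, 37632/7345, 197039/38458, 825788/161177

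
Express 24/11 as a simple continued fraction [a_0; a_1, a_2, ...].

Run the Euclidean algorithm on 24 and 11; the successive quotients are the partial quotients a_0, a_1, ... (each step inverts the fractional part left over by the previous one):
  24 = 2*11 + 2, so a_0 = 2.
  11 = 5*2 + 1, so a_1 = 5.
  2 = 2*1 + 0, so a_2 = 2.
The remainder reaches 0 after 3 divisions, so the expansion has 3 partial quotients, read off in order.

[2; 5, 2]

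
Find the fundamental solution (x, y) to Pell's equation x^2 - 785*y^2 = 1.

(x, y) = (1569, 56)

First expand sqrt(785) as a continued fraction. With x_i = (sqrt(785) + m_i)/d_i and (m_0, d_0) = (0, 1): a_0 = floor(sqrt(785)) = 28, since 28^2 = 784 <= 785 < 841 = 29^2.
Iterate m_{i+1} = d_i*a_i - m_i, d_{i+1} = (785 - m_{i+1}^2)/d_i, a_{i+1} = floor((a_0 + m_{i+1})/d_{i+1}):
  m_1 = 1*28 - 0 = 28, d_1 = (785 - 28^2)/1 = 1/1 = 1, a_1 = floor((28 + 28)/1) = 56.
  m_2 = 1*56 - 28 = 28, d_2 = (785 - 28^2)/1 = 1/1 = 1: (m_2, d_2) = (m_1, d_1) = (28, 1), so from here the quotient a_1 repeats; the period length is 1.
So sqrt(785) = [28; (56)] with period length k = 1.
k is odd, so (p_{k-1}, q_{k-1}) only solves x^2 - 785y^2 = -1 and the fundamental solution of x^2 - 785y^2 = 1 is (p_{2k-1}, q_{2k-1}) = (p_1, q_1); compute convergents through index 1, running through the period twice.
Convergents (p_i = a_i*p_{i-1} + p_{i-2}, q_i = a_i*q_{i-1} + q_{i-2} with p_{-2}=0, p_{-1}=1, q_{-2}=1, q_{-1}=0):
  i=0: a_0=28, p_0 = 28*1 + 0 = 28, q_0 = 28*0 + 1 = 1.
  i=1: a_1=56, p_1 = 56*28 + 1 = 1569, q_1 = 56*1 + 0 = 56.
Indeed p_0^2 - 785*q_0^2 = 784 - 785 = -1, not +1.
Check: 1569^2 - 785*56^2 = 2461761 - 2461760 = 1, so (x, y) = (1569, 56) solves the equation, and by the theorem it is the least positive solution.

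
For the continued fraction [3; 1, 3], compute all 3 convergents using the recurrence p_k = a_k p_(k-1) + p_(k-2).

3/1, 4/1, 15/4

Using the convergent recurrence p_i = a_i*p_{i-1} + p_{i-2}, q_i = a_i*q_{i-1} + q_{i-2} with p_{-2}=0, p_{-1}=1, q_{-2}=1, q_{-1}=0:
  i=0: a_0=3, p_0 = 3*1 + 0 = 3, q_0 = 3*0 + 1 = 1.
  i=1: a_1=1, p_1 = 1*3 + 1 = 4, q_1 = 1*1 + 0 = 1.
  i=2: a_2=3, p_2 = 3*4 + 3 = 15, q_2 = 3*1 + 1 = 4.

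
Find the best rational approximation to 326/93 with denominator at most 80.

277/79

Expand x = 326/93 as a continued fraction with the Euclidean algorithm:
  326 = 3*93 + 47, so a_0 = 3.
  93 = 1*47 + 46, so a_1 = 1.
  47 = 1*46 + 1, so a_2 = 1.
  46 = 46*1 + 0, so a_3 = 46.
so x = [3; 1, 1, 46].
Convergents (p_i = a_i*p_{i-1} + p_{i-2}, q_i = a_i*q_{i-1} + q_{i-2} with p_{-2}=0, p_{-1}=1, q_{-2}=1, q_{-1}=0), until the denominator exceeds 80:
  i=0: a_0=3, p_0 = 3*1 + 0 = 3, q_0 = 3*0 + 1 = 1.
  i=1: a_1=1, p_1 = 1*3 + 1 = 4, q_1 = 1*1 + 0 = 1.
  i=2: a_2=1, p_2 = 1*4 + 3 = 7, q_2 = 1*1 + 1 = 2.
  i=3: a_3=46, p_3 = 46*7 + 4 = 326, q_3 = 46*2 + 1 = 93.
q_3 = 93 > 80, so the last convergent with denominator <= 80 is p_2/q_2 = 7/2.
The closest fraction with denominator <= 80 is either p_2/q_2 or the intermediate fraction (k*p_2 + p_1)/(k*q_2 + q_1) with the largest k >= 1 whose denominator stays <= 80; these approach x as k grows, and every other convergent or intermediate fraction in range is farther away.
Largest k: floor((80 - q_1)/q_2) = floor((80 - 1)/2) = 39.
That gives (39*7 + 4)/(39*2 + 1) = 277/79.
Compare the errors: |x - 7/2| = |326*2 - 7*93|/(93*2) = 1/186, and |x - 277/79| = |326*79 - 277*93|/(93*79) = 7/7347.
Cross-multiplying, 7*186 = 1302 < 7347 = 1*7347, so 7/7347 is smaller: the intermediate fraction 277/79 is closer to x than 7/2.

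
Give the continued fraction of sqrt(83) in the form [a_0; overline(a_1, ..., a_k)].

[9; overline(9, 18)]

Write x_i = (sqrt(83) + m_i)/d_i with (m_0, d_0) = (0, 1). a_0 = floor(sqrt(83)) = 9, since 9^2 = 81 <= 83 < 100 = 10^2.
Iterate m_{i+1} = d_i*a_i - m_i, d_{i+1} = (83 - m_{i+1}^2)/d_i, a_{i+1} = floor((a_0 + m_{i+1})/d_{i+1}):
  m_1 = 1*9 - 0 = 9, d_1 = (83 - 9^2)/1 = 2/1 = 2, a_1 = floor((9 + 9)/2) = 9.
  m_2 = 2*9 - 9 = 9, d_2 = (83 - 9^2)/2 = 2/2 = 1, a_2 = floor((9 + 9)/1) = 18.
  m_3 = 1*18 - 9 = 9, d_3 = (83 - 9^2)/1 = 2/1 = 2: (m_3, d_3) = (m_1, d_1) = (9, 2), so from here the quotients repeat a_1, a_2; the period length is 2.
Hence the expansion of sqrt(83) is a_0 = 9 followed by the repeating block 9, 18 (period 2).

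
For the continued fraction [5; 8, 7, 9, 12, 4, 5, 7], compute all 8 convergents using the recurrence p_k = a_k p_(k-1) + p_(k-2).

Using the convergent recurrence p_i = a_i*p_{i-1} + p_{i-2}, q_i = a_i*q_{i-1} + q_{i-2} with p_{-2}=0, p_{-1}=1, q_{-2}=1, q_{-1}=0:
  i=0: a_0=5, p_0 = 5*1 + 0 = 5, q_0 = 5*0 + 1 = 1.
  i=1: a_1=8, p_1 = 8*5 + 1 = 41, q_1 = 8*1 + 0 = 8.
  i=2: a_2=7, p_2 = 7*41 + 5 = 292, q_2 = 7*8 + 1 = 57.
  i=3: a_3=9, p_3 = 9*292 + 41 = 2669, q_3 = 9*57 + 8 = 521.
  i=4: a_4=12, p_4 = 12*2669 + 292 = 32320, q_4 = 12*521 + 57 = 6309.
  i=5: a_5=4, p_5 = 4*32320 + 2669 = 131949, q_5 = 4*6309 + 521 = 25757.
  i=6: a_6=5, p_6 = 5*131949 + 32320 = 692065, q_6 = 5*25757 + 6309 = 135094.
  i=7: a_7=7, p_7 = 7*692065 + 131949 = 4976404, q_7 = 7*135094 + 25757 = 971415.

5/1, 41/8, 292/57, 2669/521, 32320/6309, 131949/25757, 692065/135094, 4976404/971415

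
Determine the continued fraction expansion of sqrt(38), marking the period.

Write x_i = (sqrt(38) + m_i)/d_i with (m_0, d_0) = (0, 1). a_0 = floor(sqrt(38)) = 6, since 6^2 = 36 <= 38 < 49 = 7^2.
Iterate m_{i+1} = d_i*a_i - m_i, d_{i+1} = (38 - m_{i+1}^2)/d_i, a_{i+1} = floor((a_0 + m_{i+1})/d_{i+1}):
  m_1 = 1*6 - 0 = 6, d_1 = (38 - 6^2)/1 = 2/1 = 2, a_1 = floor((6 + 6)/2) = 6.
  m_2 = 2*6 - 6 = 6, d_2 = (38 - 6^2)/2 = 2/2 = 1, a_2 = floor((6 + 6)/1) = 12.
  m_3 = 1*12 - 6 = 6, d_3 = (38 - 6^2)/1 = 2/1 = 2: (m_3, d_3) = (m_1, d_1) = (6, 2), so from here the quotients repeat a_1, a_2; the period length is 2.
Hence the expansion of sqrt(38) is a_0 = 6 followed by the repeating block 6, 12 (period 2).

[6; (6, 12)]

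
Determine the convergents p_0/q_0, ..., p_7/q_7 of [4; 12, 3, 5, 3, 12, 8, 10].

4/1, 49/12, 151/37, 804/197, 2563/628, 31560/7733, 255043/62492, 2581990/632653

Using the convergent recurrence p_i = a_i*p_{i-1} + p_{i-2}, q_i = a_i*q_{i-1} + q_{i-2} with p_{-2}=0, p_{-1}=1, q_{-2}=1, q_{-1}=0:
  i=0: a_0=4, p_0 = 4*1 + 0 = 4, q_0 = 4*0 + 1 = 1.
  i=1: a_1=12, p_1 = 12*4 + 1 = 49, q_1 = 12*1 + 0 = 12.
  i=2: a_2=3, p_2 = 3*49 + 4 = 151, q_2 = 3*12 + 1 = 37.
  i=3: a_3=5, p_3 = 5*151 + 49 = 804, q_3 = 5*37 + 12 = 197.
  i=4: a_4=3, p_4 = 3*804 + 151 = 2563, q_4 = 3*197 + 37 = 628.
  i=5: a_5=12, p_5 = 12*2563 + 804 = 31560, q_5 = 12*628 + 197 = 7733.
  i=6: a_6=8, p_6 = 8*31560 + 2563 = 255043, q_6 = 8*7733 + 628 = 62492.
  i=7: a_7=10, p_7 = 10*255043 + 31560 = 2581990, q_7 = 10*62492 + 7733 = 632653.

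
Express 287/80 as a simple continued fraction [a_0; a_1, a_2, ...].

Run the Euclidean algorithm on 287 and 80; the successive quotients are the partial quotients a_0, a_1, ... (each step inverts the fractional part left over by the previous one):
  287 = 3*80 + 47, so a_0 = 3.
  80 = 1*47 + 33, so a_1 = 1.
  47 = 1*33 + 14, so a_2 = 1.
  33 = 2*14 + 5, so a_3 = 2.
  14 = 2*5 + 4, so a_4 = 2.
  5 = 1*4 + 1, so a_5 = 1.
  4 = 4*1 + 0, so a_6 = 4.
The remainder reaches 0 after 7 divisions, so the expansion has 7 partial quotients, read off in order.

[3; 1, 1, 2, 2, 1, 4]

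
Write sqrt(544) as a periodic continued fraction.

Write x_i = (sqrt(544) + m_i)/d_i with (m_0, d_0) = (0, 1). a_0 = floor(sqrt(544)) = 23, since 23^2 = 529 <= 544 < 576 = 24^2.
Iterate m_{i+1} = d_i*a_i - m_i, d_{i+1} = (544 - m_{i+1}^2)/d_i, a_{i+1} = floor((a_0 + m_{i+1})/d_{i+1}):
  m_1 = 1*23 - 0 = 23, d_1 = (544 - 23^2)/1 = 15/1 = 15, a_1 = floor((23 + 23)/15) = 3.
  m_2 = 15*3 - 23 = 22, d_2 = (544 - 22^2)/15 = 60/15 = 4, a_2 = floor((23 + 22)/4) = 11.
  m_3 = 4*11 - 22 = 22, d_3 = (544 - 22^2)/4 = 60/4 = 15, a_3 = floor((23 + 22)/15) = 3.
  m_4 = 15*3 - 22 = 23, d_4 = (544 - 23^2)/15 = 15/15 = 1, a_4 = floor((23 + 23)/1) = 46.
  m_5 = 1*46 - 23 = 23, d_5 = (544 - 23^2)/1 = 15/1 = 15: (m_5, d_5) = (m_1, d_1) = (23, 15), so from here the quotients repeat a_1, ..., a_4; the period length is 4.
Hence the expansion of sqrt(544) is a_0 = 23 followed by the repeating block 3, 11, 3, 46 (period 4).

[23; (3, 11, 3, 46)]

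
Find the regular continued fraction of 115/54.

[2; 7, 1, 2, 2]

Run the Euclidean algorithm on 115 and 54; the successive quotients are the partial quotients a_0, a_1, ... (each step inverts the fractional part left over by the previous one):
  115 = 2*54 + 7, so a_0 = 2.
  54 = 7*7 + 5, so a_1 = 7.
  7 = 1*5 + 2, so a_2 = 1.
  5 = 2*2 + 1, so a_3 = 2.
  2 = 2*1 + 0, so a_4 = 2.
The remainder reaches 0 after 5 divisions, so the expansion has 5 partial quotients, read off in order.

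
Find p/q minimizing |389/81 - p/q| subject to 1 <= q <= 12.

24/5

Expand x = 389/81 as a continued fraction with the Euclidean algorithm:
  389 = 4*81 + 65, so a_0 = 4.
  81 = 1*65 + 16, so a_1 = 1.
  65 = 4*16 + 1, so a_2 = 4.
  16 = 16*1 + 0, so a_3 = 16.
so x = [4; 1, 4, 16].
Convergents (p_i = a_i*p_{i-1} + p_{i-2}, q_i = a_i*q_{i-1} + q_{i-2} with p_{-2}=0, p_{-1}=1, q_{-2}=1, q_{-1}=0), until the denominator exceeds 12:
  i=0: a_0=4, p_0 = 4*1 + 0 = 4, q_0 = 4*0 + 1 = 1.
  i=1: a_1=1, p_1 = 1*4 + 1 = 5, q_1 = 1*1 + 0 = 1.
  i=2: a_2=4, p_2 = 4*5 + 4 = 24, q_2 = 4*1 + 1 = 5.
  i=3: a_3=16, p_3 = 16*24 + 5 = 389, q_3 = 16*5 + 1 = 81.
q_3 = 81 > 12, so the last convergent with denominator <= 12 is p_2/q_2 = 24/5.
The closest fraction with denominator <= 12 is either p_2/q_2 or the intermediate fraction (k*p_2 + p_1)/(k*q_2 + q_1) with the largest k >= 1 whose denominator stays <= 12; these approach x as k grows, and every other convergent or intermediate fraction in range is farther away.
Largest k: floor((12 - q_1)/q_2) = floor((12 - 1)/5) = 2.
That gives (2*24 + 5)/(2*5 + 1) = 53/11.
Compare the errors: |x - 24/5| = |389*5 - 24*81|/(81*5) = 1/405, and |x - 53/11| = |389*11 - 53*81|/(81*11) = 14/891.
Cross-multiplying, 1*891 = 891 < 5670 = 14*405, so 1/405 is smaller: the convergent 24/5 is closer to x than 53/11.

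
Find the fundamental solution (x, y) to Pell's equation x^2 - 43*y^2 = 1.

First expand sqrt(43) as a continued fraction. With x_i = (sqrt(43) + m_i)/d_i and (m_0, d_0) = (0, 1): a_0 = floor(sqrt(43)) = 6, since 6^2 = 36 <= 43 < 49 = 7^2.
Iterate m_{i+1} = d_i*a_i - m_i, d_{i+1} = (43 - m_{i+1}^2)/d_i, a_{i+1} = floor((a_0 + m_{i+1})/d_{i+1}):
  m_1 = 1*6 - 0 = 6, d_1 = (43 - 6^2)/1 = 7/1 = 7, a_1 = floor((6 + 6)/7) = 1.
  m_2 = 7*1 - 6 = 1, d_2 = (43 - 1^2)/7 = 42/7 = 6, a_2 = floor((6 + 1)/6) = 1.
  m_3 = 6*1 - 1 = 5, d_3 = (43 - 5^2)/6 = 18/6 = 3, a_3 = floor((6 + 5)/3) = 3.
  m_4 = 3*3 - 5 = 4, d_4 = (43 - 4^2)/3 = 27/3 = 9, a_4 = floor((6 + 4)/9) = 1.
  m_5 = 9*1 - 4 = 5, d_5 = (43 - 5^2)/9 = 18/9 = 2, a_5 = floor((6 + 5)/2) = 5.
  m_6 = 2*5 - 5 = 5, d_6 = (43 - 5^2)/2 = 18/2 = 9, a_6 = floor((6 + 5)/9) = 1.
  m_7 = 9*1 - 5 = 4, d_7 = (43 - 4^2)/9 = 27/9 = 3, a_7 = floor((6 + 4)/3) = 3.
  m_8 = 3*3 - 4 = 5, d_8 = (43 - 5^2)/3 = 18/3 = 6, a_8 = floor((6 + 5)/6) = 1.
  m_9 = 6*1 - 5 = 1, d_9 = (43 - 1^2)/6 = 42/6 = 7, a_9 = floor((6 + 1)/7) = 1.
  m_10 = 7*1 - 1 = 6, d_10 = (43 - 6^2)/7 = 7/7 = 1, a_10 = floor((6 + 6)/1) = 12.
  m_11 = 1*12 - 6 = 6, d_11 = (43 - 6^2)/1 = 7/1 = 7: (m_11, d_11) = (m_1, d_1) = (6, 7), so from here the quotients repeat a_1, ..., a_10; the period length is 10.
So sqrt(43) = [6; (1, 1, 3, 1, 5, 1, 3, 1, 1, 12)] with period length k = 10.
k is even, so the fundamental solution of x^2 - 43y^2 = 1 is (p_{k-1}, q_{k-1}) = (p_9, q_9); compute convergents through index 9.
Convergents (p_i = a_i*p_{i-1} + p_{i-2}, q_i = a_i*q_{i-1} + q_{i-2} with p_{-2}=0, p_{-1}=1, q_{-2}=1, q_{-1}=0):
  i=0: a_0=6, p_0 = 6*1 + 0 = 6, q_0 = 6*0 + 1 = 1.
  i=1: a_1=1, p_1 = 1*6 + 1 = 7, q_1 = 1*1 + 0 = 1.
  i=2: a_2=1, p_2 = 1*7 + 6 = 13, q_2 = 1*1 + 1 = 2.
  i=3: a_3=3, p_3 = 3*13 + 7 = 46, q_3 = 3*2 + 1 = 7.
  i=4: a_4=1, p_4 = 1*46 + 13 = 59, q_4 = 1*7 + 2 = 9.
  i=5: a_5=5, p_5 = 5*59 + 46 = 341, q_5 = 5*9 + 7 = 52.
  i=6: a_6=1, p_6 = 1*341 + 59 = 400, q_6 = 1*52 + 9 = 61.
  i=7: a_7=3, p_7 = 3*400 + 341 = 1541, q_7 = 3*61 + 52 = 235.
  i=8: a_8=1, p_8 = 1*1541 + 400 = 1941, q_8 = 1*235 + 61 = 296.
  i=9: a_9=1, p_9 = 1*1941 + 1541 = 3482, q_9 = 1*296 + 235 = 531.
Check: 3482^2 - 43*531^2 = 12124324 - 12124323 = 1, so (x, y) = (3482, 531) solves the equation, and by the theorem it is the least positive solution.

(x, y) = (3482, 531)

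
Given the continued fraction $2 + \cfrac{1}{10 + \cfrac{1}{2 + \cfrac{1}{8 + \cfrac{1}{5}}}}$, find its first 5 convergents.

Using the convergent recurrence p_i = a_i*p_{i-1} + p_{i-2}, q_i = a_i*q_{i-1} + q_{i-2} with p_{-2}=0, p_{-1}=1, q_{-2}=1, q_{-1}=0:
  i=0: a_0=2, p_0 = 2*1 + 0 = 2, q_0 = 2*0 + 1 = 1.
  i=1: a_1=10, p_1 = 10*2 + 1 = 21, q_1 = 10*1 + 0 = 10.
  i=2: a_2=2, p_2 = 2*21 + 2 = 44, q_2 = 2*10 + 1 = 21.
  i=3: a_3=8, p_3 = 8*44 + 21 = 373, q_3 = 8*21 + 10 = 178.
  i=4: a_4=5, p_4 = 5*373 + 44 = 1909, q_4 = 5*178 + 21 = 911.

2/1, 21/10, 44/21, 373/178, 1909/911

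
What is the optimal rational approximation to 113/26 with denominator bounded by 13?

13/3

Expand x = 113/26 as a continued fraction with the Euclidean algorithm:
  113 = 4*26 + 9, so a_0 = 4.
  26 = 2*9 + 8, so a_1 = 2.
  9 = 1*8 + 1, so a_2 = 1.
  8 = 8*1 + 0, so a_3 = 8.
so x = [4; 2, 1, 8].
Convergents (p_i = a_i*p_{i-1} + p_{i-2}, q_i = a_i*q_{i-1} + q_{i-2} with p_{-2}=0, p_{-1}=1, q_{-2}=1, q_{-1}=0), until the denominator exceeds 13:
  i=0: a_0=4, p_0 = 4*1 + 0 = 4, q_0 = 4*0 + 1 = 1.
  i=1: a_1=2, p_1 = 2*4 + 1 = 9, q_1 = 2*1 + 0 = 2.
  i=2: a_2=1, p_2 = 1*9 + 4 = 13, q_2 = 1*2 + 1 = 3.
  i=3: a_3=8, p_3 = 8*13 + 9 = 113, q_3 = 8*3 + 2 = 26.
q_3 = 26 > 13, so the last convergent with denominator <= 13 is p_2/q_2 = 13/3.
The closest fraction with denominator <= 13 is either p_2/q_2 or the intermediate fraction (k*p_2 + p_1)/(k*q_2 + q_1) with the largest k >= 1 whose denominator stays <= 13; these approach x as k grows, and every other convergent or intermediate fraction in range is farther away.
Largest k: floor((13 - q_1)/q_2) = floor((13 - 2)/3) = 3.
That gives (3*13 + 9)/(3*3 + 2) = 48/11.
Compare the errors: |x - 13/3| = |113*3 - 13*26|/(26*3) = 1/78, and |x - 48/11| = |113*11 - 48*26|/(26*11) = 5/286.
Cross-multiplying, 1*286 = 286 < 390 = 5*78, so 1/78 is smaller: the convergent 13/3 is closer to x than 48/11.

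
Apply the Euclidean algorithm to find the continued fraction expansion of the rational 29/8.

Run the Euclidean algorithm on 29 and 8; the successive quotients are the partial quotients a_0, a_1, ... (each step inverts the fractional part left over by the previous one):
  29 = 3*8 + 5, so a_0 = 3.
  8 = 1*5 + 3, so a_1 = 1.
  5 = 1*3 + 2, so a_2 = 1.
  3 = 1*2 + 1, so a_3 = 1.
  2 = 2*1 + 0, so a_4 = 2.
The remainder reaches 0 after 5 divisions, so the expansion has 5 partial quotients, read off in order.

[3; 1, 1, 1, 2]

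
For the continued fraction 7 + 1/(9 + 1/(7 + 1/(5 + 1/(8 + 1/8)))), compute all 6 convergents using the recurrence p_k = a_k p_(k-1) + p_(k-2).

Using the convergent recurrence p_i = a_i*p_{i-1} + p_{i-2}, q_i = a_i*q_{i-1} + q_{i-2} with p_{-2}=0, p_{-1}=1, q_{-2}=1, q_{-1}=0:
  i=0: a_0=7, p_0 = 7*1 + 0 = 7, q_0 = 7*0 + 1 = 1.
  i=1: a_1=9, p_1 = 9*7 + 1 = 64, q_1 = 9*1 + 0 = 9.
  i=2: a_2=7, p_2 = 7*64 + 7 = 455, q_2 = 7*9 + 1 = 64.
  i=3: a_3=5, p_3 = 5*455 + 64 = 2339, q_3 = 5*64 + 9 = 329.
  i=4: a_4=8, p_4 = 8*2339 + 455 = 19167, q_4 = 8*329 + 64 = 2696.
  i=5: a_5=8, p_5 = 8*19167 + 2339 = 155675, q_5 = 8*2696 + 329 = 21897.

7/1, 64/9, 455/64, 2339/329, 19167/2696, 155675/21897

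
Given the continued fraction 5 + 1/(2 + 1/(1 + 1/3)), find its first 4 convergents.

Using the convergent recurrence p_i = a_i*p_{i-1} + p_{i-2}, q_i = a_i*q_{i-1} + q_{i-2} with p_{-2}=0, p_{-1}=1, q_{-2}=1, q_{-1}=0:
  i=0: a_0=5, p_0 = 5*1 + 0 = 5, q_0 = 5*0 + 1 = 1.
  i=1: a_1=2, p_1 = 2*5 + 1 = 11, q_1 = 2*1 + 0 = 2.
  i=2: a_2=1, p_2 = 1*11 + 5 = 16, q_2 = 1*2 + 1 = 3.
  i=3: a_3=3, p_3 = 3*16 + 11 = 59, q_3 = 3*3 + 2 = 11.

5/1, 11/2, 16/3, 59/11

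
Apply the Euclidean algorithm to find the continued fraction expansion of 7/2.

Run the Euclidean algorithm on 7 and 2; the successive quotients are the partial quotients a_0, a_1, ... (each step inverts the fractional part left over by the previous one):
  7 = 3*2 + 1, so a_0 = 3.
  2 = 2*1 + 0, so a_1 = 2.
The remainder reaches 0 after 2 divisions, so the expansion has 2 partial quotients, read off in order.

[3; 2]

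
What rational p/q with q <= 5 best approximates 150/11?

Expand x = 150/11 as a continued fraction with the Euclidean algorithm:
  150 = 13*11 + 7, so a_0 = 13.
  11 = 1*7 + 4, so a_1 = 1.
  7 = 1*4 + 3, so a_2 = 1.
  4 = 1*3 + 1, so a_3 = 1.
  3 = 3*1 + 0, so a_4 = 3.
so x = [13; 1, 1, 1, 3].
Convergents (p_i = a_i*p_{i-1} + p_{i-2}, q_i = a_i*q_{i-1} + q_{i-2} with p_{-2}=0, p_{-1}=1, q_{-2}=1, q_{-1}=0), until the denominator exceeds 5:
  i=0: a_0=13, p_0 = 13*1 + 0 = 13, q_0 = 13*0 + 1 = 1.
  i=1: a_1=1, p_1 = 1*13 + 1 = 14, q_1 = 1*1 + 0 = 1.
  i=2: a_2=1, p_2 = 1*14 + 13 = 27, q_2 = 1*1 + 1 = 2.
  i=3: a_3=1, p_3 = 1*27 + 14 = 41, q_3 = 1*2 + 1 = 3.
  i=4: a_4=3, p_4 = 3*41 + 27 = 150, q_4 = 3*3 + 2 = 11.
q_4 = 11 > 5, so the last convergent with denominator <= 5 is p_3/q_3 = 41/3.
The closest fraction with denominator <= 5 is either p_3/q_3 or the intermediate fraction (k*p_3 + p_2)/(k*q_3 + q_2) with the largest k >= 1 whose denominator stays <= 5; these approach x as k grows, and every other convergent or intermediate fraction in range is farther away.
Largest k: floor((5 - q_2)/q_3) = floor((5 - 2)/3) = 1.
That gives (1*41 + 27)/(1*3 + 2) = 68/5.
Compare the errors: |x - 41/3| = |150*3 - 41*11|/(11*3) = 1/33, and |x - 68/5| = |150*5 - 68*11|/(11*5) = 2/55.
Cross-multiplying, 1*55 = 55 < 66 = 2*33, so 1/33 is smaller: the convergent 41/3 is closer to x than 68/5.

41/3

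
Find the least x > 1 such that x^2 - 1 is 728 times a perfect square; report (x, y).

(x, y) = (27, 1)

First expand sqrt(728) as a continued fraction. With x_i = (sqrt(728) + m_i)/d_i and (m_0, d_0) = (0, 1): a_0 = floor(sqrt(728)) = 26, since 26^2 = 676 <= 728 < 729 = 27^2.
Iterate m_{i+1} = d_i*a_i - m_i, d_{i+1} = (728 - m_{i+1}^2)/d_i, a_{i+1} = floor((a_0 + m_{i+1})/d_{i+1}):
  m_1 = 1*26 - 0 = 26, d_1 = (728 - 26^2)/1 = 52/1 = 52, a_1 = floor((26 + 26)/52) = 1.
  m_2 = 52*1 - 26 = 26, d_2 = (728 - 26^2)/52 = 52/52 = 1, a_2 = floor((26 + 26)/1) = 52.
  m_3 = 1*52 - 26 = 26, d_3 = (728 - 26^2)/1 = 52/1 = 52: (m_3, d_3) = (m_1, d_1) = (26, 52), so from here the quotients repeat a_1, a_2; the period length is 2.
So sqrt(728) = [26; (1, 52)] with period length k = 2.
k is even, so the fundamental solution of x^2 - 728y^2 = 1 is (p_{k-1}, q_{k-1}) = (p_1, q_1); compute convergents through index 1.
Convergents (p_i = a_i*p_{i-1} + p_{i-2}, q_i = a_i*q_{i-1} + q_{i-2} with p_{-2}=0, p_{-1}=1, q_{-2}=1, q_{-1}=0):
  i=0: a_0=26, p_0 = 26*1 + 0 = 26, q_0 = 26*0 + 1 = 1.
  i=1: a_1=1, p_1 = 1*26 + 1 = 27, q_1 = 1*1 + 0 = 1.
Check: 27^2 - 728*1^2 = 729 - 728 = 1, so (x, y) = (27, 1) solves the equation, and by the theorem it is the least positive solution.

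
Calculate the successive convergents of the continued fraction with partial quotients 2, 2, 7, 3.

Using the convergent recurrence p_i = a_i*p_{i-1} + p_{i-2}, q_i = a_i*q_{i-1} + q_{i-2} with p_{-2}=0, p_{-1}=1, q_{-2}=1, q_{-1}=0:
  i=0: a_0=2, p_0 = 2*1 + 0 = 2, q_0 = 2*0 + 1 = 1.
  i=1: a_1=2, p_1 = 2*2 + 1 = 5, q_1 = 2*1 + 0 = 2.
  i=2: a_2=7, p_2 = 7*5 + 2 = 37, q_2 = 7*2 + 1 = 15.
  i=3: a_3=3, p_3 = 3*37 + 5 = 116, q_3 = 3*15 + 2 = 47.

2/1, 5/2, 37/15, 116/47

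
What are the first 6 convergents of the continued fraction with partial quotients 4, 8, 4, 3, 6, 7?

Using the convergent recurrence p_i = a_i*p_{i-1} + p_{i-2}, q_i = a_i*q_{i-1} + q_{i-2} with p_{-2}=0, p_{-1}=1, q_{-2}=1, q_{-1}=0:
  i=0: a_0=4, p_0 = 4*1 + 0 = 4, q_0 = 4*0 + 1 = 1.
  i=1: a_1=8, p_1 = 8*4 + 1 = 33, q_1 = 8*1 + 0 = 8.
  i=2: a_2=4, p_2 = 4*33 + 4 = 136, q_2 = 4*8 + 1 = 33.
  i=3: a_3=3, p_3 = 3*136 + 33 = 441, q_3 = 3*33 + 8 = 107.
  i=4: a_4=6, p_4 = 6*441 + 136 = 2782, q_4 = 6*107 + 33 = 675.
  i=5: a_5=7, p_5 = 7*2782 + 441 = 19915, q_5 = 7*675 + 107 = 4832.

4/1, 33/8, 136/33, 441/107, 2782/675, 19915/4832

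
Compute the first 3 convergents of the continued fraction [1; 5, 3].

1/1, 6/5, 19/16

Using the convergent recurrence p_i = a_i*p_{i-1} + p_{i-2}, q_i = a_i*q_{i-1} + q_{i-2} with p_{-2}=0, p_{-1}=1, q_{-2}=1, q_{-1}=0:
  i=0: a_0=1, p_0 = 1*1 + 0 = 1, q_0 = 1*0 + 1 = 1.
  i=1: a_1=5, p_1 = 5*1 + 1 = 6, q_1 = 5*1 + 0 = 5.
  i=2: a_2=3, p_2 = 3*6 + 1 = 19, q_2 = 3*5 + 1 = 16.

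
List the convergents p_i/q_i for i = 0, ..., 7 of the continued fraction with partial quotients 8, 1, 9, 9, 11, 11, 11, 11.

Using the convergent recurrence p_i = a_i*p_{i-1} + p_{i-2}, q_i = a_i*q_{i-1} + q_{i-2} with p_{-2}=0, p_{-1}=1, q_{-2}=1, q_{-1}=0:
  i=0: a_0=8, p_0 = 8*1 + 0 = 8, q_0 = 8*0 + 1 = 1.
  i=1: a_1=1, p_1 = 1*8 + 1 = 9, q_1 = 1*1 + 0 = 1.
  i=2: a_2=9, p_2 = 9*9 + 8 = 89, q_2 = 9*1 + 1 = 10.
  i=3: a_3=9, p_3 = 9*89 + 9 = 810, q_3 = 9*10 + 1 = 91.
  i=4: a_4=11, p_4 = 11*810 + 89 = 8999, q_4 = 11*91 + 10 = 1011.
  i=5: a_5=11, p_5 = 11*8999 + 810 = 99799, q_5 = 11*1011 + 91 = 11212.
  i=6: a_6=11, p_6 = 11*99799 + 8999 = 1106788, q_6 = 11*11212 + 1011 = 124343.
  i=7: a_7=11, p_7 = 11*1106788 + 99799 = 12274467, q_7 = 11*124343 + 11212 = 1378985.

8/1, 9/1, 89/10, 810/91, 8999/1011, 99799/11212, 1106788/124343, 12274467/1378985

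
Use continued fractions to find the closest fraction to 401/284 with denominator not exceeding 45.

24/17

Expand x = 401/284 as a continued fraction with the Euclidean algorithm:
  401 = 1*284 + 117, so a_0 = 1.
  284 = 2*117 + 50, so a_1 = 2.
  117 = 2*50 + 17, so a_2 = 2.
  50 = 2*17 + 16, so a_3 = 2.
  17 = 1*16 + 1, so a_4 = 1.
  16 = 16*1 + 0, so a_5 = 16.
so x = [1; 2, 2, 2, 1, 16].
Convergents (p_i = a_i*p_{i-1} + p_{i-2}, q_i = a_i*q_{i-1} + q_{i-2} with p_{-2}=0, p_{-1}=1, q_{-2}=1, q_{-1}=0), until the denominator exceeds 45:
  i=0: a_0=1, p_0 = 1*1 + 0 = 1, q_0 = 1*0 + 1 = 1.
  i=1: a_1=2, p_1 = 2*1 + 1 = 3, q_1 = 2*1 + 0 = 2.
  i=2: a_2=2, p_2 = 2*3 + 1 = 7, q_2 = 2*2 + 1 = 5.
  i=3: a_3=2, p_3 = 2*7 + 3 = 17, q_3 = 2*5 + 2 = 12.
  i=4: a_4=1, p_4 = 1*17 + 7 = 24, q_4 = 1*12 + 5 = 17.
  i=5: a_5=16, p_5 = 16*24 + 17 = 401, q_5 = 16*17 + 12 = 284.
q_5 = 284 > 45, so the last convergent with denominator <= 45 is p_4/q_4 = 24/17.
The closest fraction with denominator <= 45 is either p_4/q_4 or the intermediate fraction (k*p_4 + p_3)/(k*q_4 + q_3) with the largest k >= 1 whose denominator stays <= 45; these approach x as k grows, and every other convergent or intermediate fraction in range is farther away.
Largest k: floor((45 - q_3)/q_4) = floor((45 - 12)/17) = 1.
That gives (1*24 + 17)/(1*17 + 12) = 41/29.
Compare the errors: |x - 24/17| = |401*17 - 24*284|/(284*17) = 1/4828, and |x - 41/29| = |401*29 - 41*284|/(284*29) = 15/8236.
Cross-multiplying, 1*8236 = 8236 < 72420 = 15*4828, so 1/4828 is smaller: the convergent 24/17 is closer to x than 41/29.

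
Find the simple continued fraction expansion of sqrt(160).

[12; (1, 1, 1, 5, 1, 1, 1, 24)]

Write x_i = (sqrt(160) + m_i)/d_i with (m_0, d_0) = (0, 1). a_0 = floor(sqrt(160)) = 12, since 12^2 = 144 <= 160 < 169 = 13^2.
Iterate m_{i+1} = d_i*a_i - m_i, d_{i+1} = (160 - m_{i+1}^2)/d_i, a_{i+1} = floor((a_0 + m_{i+1})/d_{i+1}):
  m_1 = 1*12 - 0 = 12, d_1 = (160 - 12^2)/1 = 16/1 = 16, a_1 = floor((12 + 12)/16) = 1.
  m_2 = 16*1 - 12 = 4, d_2 = (160 - 4^2)/16 = 144/16 = 9, a_2 = floor((12 + 4)/9) = 1.
  m_3 = 9*1 - 4 = 5, d_3 = (160 - 5^2)/9 = 135/9 = 15, a_3 = floor((12 + 5)/15) = 1.
  m_4 = 15*1 - 5 = 10, d_4 = (160 - 10^2)/15 = 60/15 = 4, a_4 = floor((12 + 10)/4) = 5.
  m_5 = 4*5 - 10 = 10, d_5 = (160 - 10^2)/4 = 60/4 = 15, a_5 = floor((12 + 10)/15) = 1.
  m_6 = 15*1 - 10 = 5, d_6 = (160 - 5^2)/15 = 135/15 = 9, a_6 = floor((12 + 5)/9) = 1.
  m_7 = 9*1 - 5 = 4, d_7 = (160 - 4^2)/9 = 144/9 = 16, a_7 = floor((12 + 4)/16) = 1.
  m_8 = 16*1 - 4 = 12, d_8 = (160 - 12^2)/16 = 16/16 = 1, a_8 = floor((12 + 12)/1) = 24.
  m_9 = 1*24 - 12 = 12, d_9 = (160 - 12^2)/1 = 16/1 = 16: (m_9, d_9) = (m_1, d_1) = (12, 16), so from here the quotients repeat a_1, ..., a_8; the period length is 8.
Hence the expansion of sqrt(160) is a_0 = 12 followed by the repeating block 1, 1, 1, 5, 1, 1, 1, 24 (period 8).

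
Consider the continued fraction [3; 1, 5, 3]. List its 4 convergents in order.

Using the convergent recurrence p_i = a_i*p_{i-1} + p_{i-2}, q_i = a_i*q_{i-1} + q_{i-2} with p_{-2}=0, p_{-1}=1, q_{-2}=1, q_{-1}=0:
  i=0: a_0=3, p_0 = 3*1 + 0 = 3, q_0 = 3*0 + 1 = 1.
  i=1: a_1=1, p_1 = 1*3 + 1 = 4, q_1 = 1*1 + 0 = 1.
  i=2: a_2=5, p_2 = 5*4 + 3 = 23, q_2 = 5*1 + 1 = 6.
  i=3: a_3=3, p_3 = 3*23 + 4 = 73, q_3 = 3*6 + 1 = 19.

3/1, 4/1, 23/6, 73/19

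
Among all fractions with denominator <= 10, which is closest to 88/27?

Expand x = 88/27 as a continued fraction with the Euclidean algorithm:
  88 = 3*27 + 7, so a_0 = 3.
  27 = 3*7 + 6, so a_1 = 3.
  7 = 1*6 + 1, so a_2 = 1.
  6 = 6*1 + 0, so a_3 = 6.
so x = [3; 3, 1, 6].
Convergents (p_i = a_i*p_{i-1} + p_{i-2}, q_i = a_i*q_{i-1} + q_{i-2} with p_{-2}=0, p_{-1}=1, q_{-2}=1, q_{-1}=0), until the denominator exceeds 10:
  i=0: a_0=3, p_0 = 3*1 + 0 = 3, q_0 = 3*0 + 1 = 1.
  i=1: a_1=3, p_1 = 3*3 + 1 = 10, q_1 = 3*1 + 0 = 3.
  i=2: a_2=1, p_2 = 1*10 + 3 = 13, q_2 = 1*3 + 1 = 4.
  i=3: a_3=6, p_3 = 6*13 + 10 = 88, q_3 = 6*4 + 3 = 27.
q_3 = 27 > 10, so the last convergent with denominator <= 10 is p_2/q_2 = 13/4.
The closest fraction with denominator <= 10 is either p_2/q_2 or the intermediate fraction (k*p_2 + p_1)/(k*q_2 + q_1) with the largest k >= 1 whose denominator stays <= 10; these approach x as k grows, and every other convergent or intermediate fraction in range is farther away.
Largest k: floor((10 - q_1)/q_2) = floor((10 - 3)/4) = 1.
That gives (1*13 + 10)/(1*4 + 3) = 23/7.
Compare the errors: |x - 13/4| = |88*4 - 13*27|/(27*4) = 1/108, and |x - 23/7| = |88*7 - 23*27|/(27*7) = 5/189.
Cross-multiplying, 1*189 = 189 < 540 = 5*108, so 1/108 is smaller: the convergent 13/4 is closer to x than 23/7.

13/4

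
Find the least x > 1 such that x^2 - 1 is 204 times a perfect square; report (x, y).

First expand sqrt(204) as a continued fraction. With x_i = (sqrt(204) + m_i)/d_i and (m_0, d_0) = (0, 1): a_0 = floor(sqrt(204)) = 14, since 14^2 = 196 <= 204 < 225 = 15^2.
Iterate m_{i+1} = d_i*a_i - m_i, d_{i+1} = (204 - m_{i+1}^2)/d_i, a_{i+1} = floor((a_0 + m_{i+1})/d_{i+1}):
  m_1 = 1*14 - 0 = 14, d_1 = (204 - 14^2)/1 = 8/1 = 8, a_1 = floor((14 + 14)/8) = 3.
  m_2 = 8*3 - 14 = 10, d_2 = (204 - 10^2)/8 = 104/8 = 13, a_2 = floor((14 + 10)/13) = 1.
  m_3 = 13*1 - 10 = 3, d_3 = (204 - 3^2)/13 = 195/13 = 15, a_3 = floor((14 + 3)/15) = 1.
  m_4 = 15*1 - 3 = 12, d_4 = (204 - 12^2)/15 = 60/15 = 4, a_4 = floor((14 + 12)/4) = 6.
  m_5 = 4*6 - 12 = 12, d_5 = (204 - 12^2)/4 = 60/4 = 15, a_5 = floor((14 + 12)/15) = 1.
  m_6 = 15*1 - 12 = 3, d_6 = (204 - 3^2)/15 = 195/15 = 13, a_6 = floor((14 + 3)/13) = 1.
  m_7 = 13*1 - 3 = 10, d_7 = (204 - 10^2)/13 = 104/13 = 8, a_7 = floor((14 + 10)/8) = 3.
  m_8 = 8*3 - 10 = 14, d_8 = (204 - 14^2)/8 = 8/8 = 1, a_8 = floor((14 + 14)/1) = 28.
  m_9 = 1*28 - 14 = 14, d_9 = (204 - 14^2)/1 = 8/1 = 8: (m_9, d_9) = (m_1, d_1) = (14, 8), so from here the quotients repeat a_1, ..., a_8; the period length is 8.
So sqrt(204) = [14; (3, 1, 1, 6, 1, 1, 3, 28)] with period length k = 8.
k is even, so the fundamental solution of x^2 - 204y^2 = 1 is (p_{k-1}, q_{k-1}) = (p_7, q_7); compute convergents through index 7.
Convergents (p_i = a_i*p_{i-1} + p_{i-2}, q_i = a_i*q_{i-1} + q_{i-2} with p_{-2}=0, p_{-1}=1, q_{-2}=1, q_{-1}=0):
  i=0: a_0=14, p_0 = 14*1 + 0 = 14, q_0 = 14*0 + 1 = 1.
  i=1: a_1=3, p_1 = 3*14 + 1 = 43, q_1 = 3*1 + 0 = 3.
  i=2: a_2=1, p_2 = 1*43 + 14 = 57, q_2 = 1*3 + 1 = 4.
  i=3: a_3=1, p_3 = 1*57 + 43 = 100, q_3 = 1*4 + 3 = 7.
  i=4: a_4=6, p_4 = 6*100 + 57 = 657, q_4 = 6*7 + 4 = 46.
  i=5: a_5=1, p_5 = 1*657 + 100 = 757, q_5 = 1*46 + 7 = 53.
  i=6: a_6=1, p_6 = 1*757 + 657 = 1414, q_6 = 1*53 + 46 = 99.
  i=7: a_7=3, p_7 = 3*1414 + 757 = 4999, q_7 = 3*99 + 53 = 350.
Check: 4999^2 - 204*350^2 = 24990001 - 24990000 = 1, so (x, y) = (4999, 350) solves the equation, and by the theorem it is the least positive solution.

(x, y) = (4999, 350)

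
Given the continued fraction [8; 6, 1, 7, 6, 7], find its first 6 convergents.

Using the convergent recurrence p_i = a_i*p_{i-1} + p_{i-2}, q_i = a_i*q_{i-1} + q_{i-2} with p_{-2}=0, p_{-1}=1, q_{-2}=1, q_{-1}=0:
  i=0: a_0=8, p_0 = 8*1 + 0 = 8, q_0 = 8*0 + 1 = 1.
  i=1: a_1=6, p_1 = 6*8 + 1 = 49, q_1 = 6*1 + 0 = 6.
  i=2: a_2=1, p_2 = 1*49 + 8 = 57, q_2 = 1*6 + 1 = 7.
  i=3: a_3=7, p_3 = 7*57 + 49 = 448, q_3 = 7*7 + 6 = 55.
  i=4: a_4=6, p_4 = 6*448 + 57 = 2745, q_4 = 6*55 + 7 = 337.
  i=5: a_5=7, p_5 = 7*2745 + 448 = 19663, q_5 = 7*337 + 55 = 2414.

8/1, 49/6, 57/7, 448/55, 2745/337, 19663/2414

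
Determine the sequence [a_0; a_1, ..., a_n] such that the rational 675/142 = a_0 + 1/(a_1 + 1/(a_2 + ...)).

[4; 1, 3, 17, 2]

Run the Euclidean algorithm on 675 and 142; the successive quotients are the partial quotients a_0, a_1, ... (each step inverts the fractional part left over by the previous one):
  675 = 4*142 + 107, so a_0 = 4.
  142 = 1*107 + 35, so a_1 = 1.
  107 = 3*35 + 2, so a_2 = 3.
  35 = 17*2 + 1, so a_3 = 17.
  2 = 2*1 + 0, so a_4 = 2.
The remainder reaches 0 after 5 divisions, so the expansion has 5 partial quotients, read off in order.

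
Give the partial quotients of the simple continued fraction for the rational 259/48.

[5; 2, 1, 1, 9]

Run the Euclidean algorithm on 259 and 48; the successive quotients are the partial quotients a_0, a_1, ... (each step inverts the fractional part left over by the previous one):
  259 = 5*48 + 19, so a_0 = 5.
  48 = 2*19 + 10, so a_1 = 2.
  19 = 1*10 + 9, so a_2 = 1.
  10 = 1*9 + 1, so a_3 = 1.
  9 = 9*1 + 0, so a_4 = 9.
The remainder reaches 0 after 5 divisions, so the expansion has 5 partial quotients, read off in order.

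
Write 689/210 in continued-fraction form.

Run the Euclidean algorithm on 689 and 210; the successive quotients are the partial quotients a_0, a_1, ... (each step inverts the fractional part left over by the previous one):
  689 = 3*210 + 59, so a_0 = 3.
  210 = 3*59 + 33, so a_1 = 3.
  59 = 1*33 + 26, so a_2 = 1.
  33 = 1*26 + 7, so a_3 = 1.
  26 = 3*7 + 5, so a_4 = 3.
  7 = 1*5 + 2, so a_5 = 1.
  5 = 2*2 + 1, so a_6 = 2.
  2 = 2*1 + 0, so a_7 = 2.
The remainder reaches 0 after 8 divisions, so the expansion has 8 partial quotients, read off in order.

[3; 3, 1, 1, 3, 1, 2, 2]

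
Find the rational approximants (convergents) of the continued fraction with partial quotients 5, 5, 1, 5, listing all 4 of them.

5/1, 26/5, 31/6, 181/35

Using the convergent recurrence p_i = a_i*p_{i-1} + p_{i-2}, q_i = a_i*q_{i-1} + q_{i-2} with p_{-2}=0, p_{-1}=1, q_{-2}=1, q_{-1}=0:
  i=0: a_0=5, p_0 = 5*1 + 0 = 5, q_0 = 5*0 + 1 = 1.
  i=1: a_1=5, p_1 = 5*5 + 1 = 26, q_1 = 5*1 + 0 = 5.
  i=2: a_2=1, p_2 = 1*26 + 5 = 31, q_2 = 1*5 + 1 = 6.
  i=3: a_3=5, p_3 = 5*31 + 26 = 181, q_3 = 5*6 + 5 = 35.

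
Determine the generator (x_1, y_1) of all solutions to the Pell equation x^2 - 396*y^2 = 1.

First expand sqrt(396) as a continued fraction. With x_i = (sqrt(396) + m_i)/d_i and (m_0, d_0) = (0, 1): a_0 = floor(sqrt(396)) = 19, since 19^2 = 361 <= 396 < 400 = 20^2.
Iterate m_{i+1} = d_i*a_i - m_i, d_{i+1} = (396 - m_{i+1}^2)/d_i, a_{i+1} = floor((a_0 + m_{i+1})/d_{i+1}):
  m_1 = 1*19 - 0 = 19, d_1 = (396 - 19^2)/1 = 35/1 = 35, a_1 = floor((19 + 19)/35) = 1.
  m_2 = 35*1 - 19 = 16, d_2 = (396 - 16^2)/35 = 140/35 = 4, a_2 = floor((19 + 16)/4) = 8.
  m_3 = 4*8 - 16 = 16, d_3 = (396 - 16^2)/4 = 140/4 = 35, a_3 = floor((19 + 16)/35) = 1.
  m_4 = 35*1 - 16 = 19, d_4 = (396 - 19^2)/35 = 35/35 = 1, a_4 = floor((19 + 19)/1) = 38.
  m_5 = 1*38 - 19 = 19, d_5 = (396 - 19^2)/1 = 35/1 = 35: (m_5, d_5) = (m_1, d_1) = (19, 35), so from here the quotients repeat a_1, ..., a_4; the period length is 4.
So sqrt(396) = [19; (1, 8, 1, 38)] with period length k = 4.
k is even, so the fundamental solution of x^2 - 396y^2 = 1 is (p_{k-1}, q_{k-1}) = (p_3, q_3); compute convergents through index 3.
Convergents (p_i = a_i*p_{i-1} + p_{i-2}, q_i = a_i*q_{i-1} + q_{i-2} with p_{-2}=0, p_{-1}=1, q_{-2}=1, q_{-1}=0):
  i=0: a_0=19, p_0 = 19*1 + 0 = 19, q_0 = 19*0 + 1 = 1.
  i=1: a_1=1, p_1 = 1*19 + 1 = 20, q_1 = 1*1 + 0 = 1.
  i=2: a_2=8, p_2 = 8*20 + 19 = 179, q_2 = 8*1 + 1 = 9.
  i=3: a_3=1, p_3 = 1*179 + 20 = 199, q_3 = 1*9 + 1 = 10.
Check: 199^2 - 396*10^2 = 39601 - 39600 = 1, so (x, y) = (199, 10) solves the equation, and by the theorem it is the least positive solution.

(x, y) = (199, 10)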